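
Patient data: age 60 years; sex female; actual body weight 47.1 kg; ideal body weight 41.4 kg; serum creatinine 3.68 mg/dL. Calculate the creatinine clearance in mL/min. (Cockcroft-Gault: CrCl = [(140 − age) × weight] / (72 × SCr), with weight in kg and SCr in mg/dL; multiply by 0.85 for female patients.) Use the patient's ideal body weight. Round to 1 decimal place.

CrCl = (140 − 60) × 41.4 / (72 × 3.68) × 0.85 = 3312.0 / 264.96 × 0.85 ≈ 10.6 mL/min

10.6 mL/min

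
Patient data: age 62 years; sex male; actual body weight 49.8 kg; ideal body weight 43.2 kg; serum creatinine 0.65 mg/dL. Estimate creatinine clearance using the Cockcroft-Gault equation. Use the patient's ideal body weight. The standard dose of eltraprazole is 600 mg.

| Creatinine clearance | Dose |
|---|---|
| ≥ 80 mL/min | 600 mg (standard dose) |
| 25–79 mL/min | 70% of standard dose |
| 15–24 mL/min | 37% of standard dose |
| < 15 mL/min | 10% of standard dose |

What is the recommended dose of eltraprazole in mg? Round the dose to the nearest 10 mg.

CrCl = (140 − 62) × 43.2 / (72 × 0.65) = 3369.6 / 46.80 ≈ 72.0 mL/min
CrCl ≈ 72 mL/min → bracket 25–79 mL/min.
70% of 600 mg = 420 mg

420 mg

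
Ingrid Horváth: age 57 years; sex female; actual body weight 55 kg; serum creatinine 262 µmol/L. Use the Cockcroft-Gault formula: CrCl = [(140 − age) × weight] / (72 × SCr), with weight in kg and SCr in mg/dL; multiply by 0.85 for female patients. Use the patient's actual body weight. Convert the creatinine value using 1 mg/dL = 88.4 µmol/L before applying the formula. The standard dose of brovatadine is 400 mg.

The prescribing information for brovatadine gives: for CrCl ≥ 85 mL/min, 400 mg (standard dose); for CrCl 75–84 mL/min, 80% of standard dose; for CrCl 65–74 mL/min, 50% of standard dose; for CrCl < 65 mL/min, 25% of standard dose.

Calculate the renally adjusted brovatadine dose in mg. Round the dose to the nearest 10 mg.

100 mg

SCr = 262 / 88.4 = 2.964 mg/dL
CrCl = (140 − 57) × 55 / (72 × 2.964) × 0.85 = 4565.0 / 213.41 × 0.85 ≈ 18.2 mL/min
CrCl ≈ 18 mL/min → bracket < 65 mL/min.
25% of 400 mg = 100 mg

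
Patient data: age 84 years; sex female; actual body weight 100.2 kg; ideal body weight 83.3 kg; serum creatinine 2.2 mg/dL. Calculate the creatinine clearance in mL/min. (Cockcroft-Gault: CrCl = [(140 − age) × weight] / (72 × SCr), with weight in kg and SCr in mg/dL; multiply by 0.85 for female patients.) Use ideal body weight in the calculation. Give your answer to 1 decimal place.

25.0 mL/min

CrCl = (140 − 84) × 83.3 / (72 × 2.2) × 0.85 = 4664.8 / 158.40 × 0.85 ≈ 25.0 mL/min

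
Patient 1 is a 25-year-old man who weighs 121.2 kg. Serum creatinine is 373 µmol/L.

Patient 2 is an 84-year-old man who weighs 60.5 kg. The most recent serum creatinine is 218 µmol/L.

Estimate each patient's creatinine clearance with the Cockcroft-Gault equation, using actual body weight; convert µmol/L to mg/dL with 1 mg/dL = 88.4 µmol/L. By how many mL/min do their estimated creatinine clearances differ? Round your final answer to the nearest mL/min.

Patient 1: SCr = 373 / 88.4 = 4.219 mg/dL
Patient 1: CrCl = (140 − 25) × 121.2 / (72 × 4.219) = 13938.0 / 303.77 ≈ 45.9 mL/min
Patient 2: SCr = 218 / 88.4 = 2.466 mg/dL
Patient 2: CrCl = (140 − 84) × 60.5 / (72 × 2.466) = 3388.0 / 177.55 ≈ 19.1 mL/min
|45.9 − 19.1| = 26.8 mL/min

27 mL/min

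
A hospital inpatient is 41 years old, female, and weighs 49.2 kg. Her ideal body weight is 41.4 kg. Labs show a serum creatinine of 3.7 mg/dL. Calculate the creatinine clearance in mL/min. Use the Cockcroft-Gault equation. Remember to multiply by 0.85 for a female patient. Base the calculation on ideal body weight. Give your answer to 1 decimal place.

CrCl = (140 − 41) × 41.4 / (72 × 3.7) × 0.85 = 4098.6 / 266.40 × 0.85 ≈ 13.1 mL/min

13.1 mL/min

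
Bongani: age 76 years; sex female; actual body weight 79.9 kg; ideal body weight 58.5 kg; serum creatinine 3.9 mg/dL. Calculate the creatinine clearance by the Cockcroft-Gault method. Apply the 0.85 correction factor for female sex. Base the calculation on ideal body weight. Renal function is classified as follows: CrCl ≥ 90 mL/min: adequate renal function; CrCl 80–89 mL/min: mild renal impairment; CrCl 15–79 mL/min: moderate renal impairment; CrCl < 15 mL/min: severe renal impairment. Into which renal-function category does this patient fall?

CrCl = (140 − 76) × 58.5 / (72 × 3.9) × 0.85 = 3744.0 / 280.80 × 0.85 ≈ 11.3 mL/min
11 mL/min falls in the 'severe renal impairment' range.

severe renal impairment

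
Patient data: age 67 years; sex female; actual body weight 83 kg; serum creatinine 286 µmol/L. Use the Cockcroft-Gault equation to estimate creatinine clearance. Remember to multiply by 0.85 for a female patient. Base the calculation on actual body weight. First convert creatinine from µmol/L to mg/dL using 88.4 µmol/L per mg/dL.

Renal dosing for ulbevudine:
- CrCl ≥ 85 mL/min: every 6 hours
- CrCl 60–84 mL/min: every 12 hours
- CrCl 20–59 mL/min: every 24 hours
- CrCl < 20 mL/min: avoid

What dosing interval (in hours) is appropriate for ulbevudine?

every 24 hours

SCr = 286 / 88.4 = 3.235 mg/dL
CrCl = (140 − 67) × 83 / (72 × 3.235) × 0.85 = 6059.0 / 232.92 × 0.85 ≈ 22.1 mL/min
CrCl ≈ 22 mL/min → bracket 20–59 mL/min → every 24 hours.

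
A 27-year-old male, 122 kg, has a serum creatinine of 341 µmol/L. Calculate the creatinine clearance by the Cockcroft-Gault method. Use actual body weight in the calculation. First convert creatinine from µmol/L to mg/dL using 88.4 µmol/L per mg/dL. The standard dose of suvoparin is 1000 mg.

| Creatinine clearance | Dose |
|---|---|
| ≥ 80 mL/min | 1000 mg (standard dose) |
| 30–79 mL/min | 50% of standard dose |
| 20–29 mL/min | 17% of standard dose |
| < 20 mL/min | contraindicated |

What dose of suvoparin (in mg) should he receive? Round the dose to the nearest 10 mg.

SCr = 341 / 88.4 = 3.857 mg/dL
CrCl = (140 − 27) × 122 / (72 × 3.857) = 13786.0 / 277.70 ≈ 49.6 mL/min
CrCl ≈ 50 mL/min → bracket 30–79 mL/min.
50% of 1000 mg = 500 mg

500 mg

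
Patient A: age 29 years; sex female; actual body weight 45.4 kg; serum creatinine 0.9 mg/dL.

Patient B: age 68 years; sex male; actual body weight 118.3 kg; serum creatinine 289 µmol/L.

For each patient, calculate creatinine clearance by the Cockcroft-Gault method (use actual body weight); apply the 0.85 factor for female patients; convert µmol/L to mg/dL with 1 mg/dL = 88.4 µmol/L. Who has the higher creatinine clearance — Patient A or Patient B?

Patient A: CrCl = (140 − 29) × 45.4 / (72 × 0.9) × 0.85 = 5039.4 / 64.80 × 0.85 ≈ 66.1 mL/min
Patient B: SCr = 289 / 88.4 = 3.269 mg/dL
Patient B: CrCl = (140 − 68) × 118.3 / (72 × 3.269) = 8517.6 / 235.37 ≈ 36.2 mL/min
66.1 vs 36.2 mL/min → Patient A is higher.

Patient A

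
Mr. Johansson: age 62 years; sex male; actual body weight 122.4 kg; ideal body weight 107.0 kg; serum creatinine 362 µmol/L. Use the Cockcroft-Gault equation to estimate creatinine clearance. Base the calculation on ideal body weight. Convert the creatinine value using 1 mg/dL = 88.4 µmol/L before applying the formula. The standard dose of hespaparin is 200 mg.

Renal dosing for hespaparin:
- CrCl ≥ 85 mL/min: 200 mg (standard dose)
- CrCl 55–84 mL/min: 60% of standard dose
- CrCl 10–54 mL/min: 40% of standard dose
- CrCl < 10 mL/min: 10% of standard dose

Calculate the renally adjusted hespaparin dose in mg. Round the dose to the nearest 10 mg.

80 mg

SCr = 362 / 88.4 = 4.095 mg/dL
CrCl = (140 − 62) × 107 / (72 × 4.095) = 8346.0 / 294.84 ≈ 28.3 mL/min
CrCl ≈ 28 mL/min → bracket 10–54 mL/min.
40% of 200 mg = 80 mg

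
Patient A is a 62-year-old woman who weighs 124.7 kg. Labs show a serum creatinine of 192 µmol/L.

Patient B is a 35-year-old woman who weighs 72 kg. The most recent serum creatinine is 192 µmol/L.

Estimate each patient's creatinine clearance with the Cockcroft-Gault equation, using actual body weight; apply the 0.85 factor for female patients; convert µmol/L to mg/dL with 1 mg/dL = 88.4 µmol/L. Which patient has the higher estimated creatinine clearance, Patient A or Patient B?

Patient A

Patient A: SCr = 192 / 88.4 = 2.172 mg/dL
Patient A: CrCl = (140 − 62) × 124.7 / (72 × 2.172) × 0.85 = 9726.6 / 156.38 × 0.85 ≈ 52.9 mL/min
Patient B: SCr = 192 / 88.4 = 2.172 mg/dL
Patient B: CrCl = (140 − 35) × 72 / (72 × 2.172) × 0.85 = 7560.0 / 156.38 × 0.85 ≈ 41.1 mL/min
52.9 vs 41.1 mL/min → Patient A is higher.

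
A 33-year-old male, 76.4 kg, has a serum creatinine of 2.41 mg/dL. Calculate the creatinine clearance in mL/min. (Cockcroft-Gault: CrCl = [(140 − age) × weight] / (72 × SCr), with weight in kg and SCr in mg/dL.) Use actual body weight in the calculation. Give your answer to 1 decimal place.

CrCl = (140 − 33) × 76.4 / (72 × 2.41) = 8174.8 / 173.52 ≈ 47.1 mL/min

47.1 mL/min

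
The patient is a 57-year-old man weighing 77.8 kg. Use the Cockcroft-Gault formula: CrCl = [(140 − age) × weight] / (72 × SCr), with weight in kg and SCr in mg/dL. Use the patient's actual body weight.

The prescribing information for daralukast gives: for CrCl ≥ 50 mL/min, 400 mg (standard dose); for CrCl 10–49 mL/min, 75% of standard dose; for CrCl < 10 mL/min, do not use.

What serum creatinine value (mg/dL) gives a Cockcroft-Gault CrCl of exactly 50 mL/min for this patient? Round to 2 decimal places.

Standard dose requires CrCl ≥ 50 mL/min.
Set (140 − 57) × 77.8 / (72 × SCr) = 50
SCr = (140 − 57) × 77.8 / (72 × 50) = 1.794 mg/dL

1.79 mg/dL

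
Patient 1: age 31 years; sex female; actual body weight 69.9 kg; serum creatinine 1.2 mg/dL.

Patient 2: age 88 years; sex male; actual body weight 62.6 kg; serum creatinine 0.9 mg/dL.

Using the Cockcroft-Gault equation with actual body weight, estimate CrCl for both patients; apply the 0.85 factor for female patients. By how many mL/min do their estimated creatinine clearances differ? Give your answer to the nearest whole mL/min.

Patient 1: CrCl = (140 − 31) × 69.9 / (72 × 1.2) × 0.85 = 7619.1 / 86.40 × 0.85 ≈ 75.0 mL/min
Patient 2: CrCl = (140 − 88) × 62.6 / (72 × 0.9) = 3255.2 / 64.80 ≈ 50.2 mL/min
|75.0 − 50.2| = 24.8 mL/min

25 mL/min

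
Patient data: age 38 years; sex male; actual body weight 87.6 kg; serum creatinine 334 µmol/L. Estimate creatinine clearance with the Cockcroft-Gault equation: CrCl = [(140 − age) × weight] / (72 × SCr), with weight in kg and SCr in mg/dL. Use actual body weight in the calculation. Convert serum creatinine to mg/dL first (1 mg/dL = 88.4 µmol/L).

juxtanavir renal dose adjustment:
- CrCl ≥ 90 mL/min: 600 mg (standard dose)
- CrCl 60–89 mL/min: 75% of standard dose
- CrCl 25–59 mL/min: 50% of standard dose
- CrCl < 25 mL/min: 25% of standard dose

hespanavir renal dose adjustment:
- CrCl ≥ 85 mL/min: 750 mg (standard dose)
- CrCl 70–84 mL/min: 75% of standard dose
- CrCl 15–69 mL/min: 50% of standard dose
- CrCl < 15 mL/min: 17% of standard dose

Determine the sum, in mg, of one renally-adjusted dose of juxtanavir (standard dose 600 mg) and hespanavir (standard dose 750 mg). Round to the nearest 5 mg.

SCr = 334 / 88.4 = 3.778 mg/dL
CrCl = (140 − 38) × 87.6 / (72 × 3.778) = 8935.2 / 272.02 ≈ 32.8 mL/min
CrCl ≈ 33 mL/min.
juxtanavir: 25–59 mL/min → 50% of 600 mg = 300 mg.
hespanavir: 15–69 mL/min → 50% of 750 mg = 375 mg.
Total = 300 + 375 = 675 mg.

675 mg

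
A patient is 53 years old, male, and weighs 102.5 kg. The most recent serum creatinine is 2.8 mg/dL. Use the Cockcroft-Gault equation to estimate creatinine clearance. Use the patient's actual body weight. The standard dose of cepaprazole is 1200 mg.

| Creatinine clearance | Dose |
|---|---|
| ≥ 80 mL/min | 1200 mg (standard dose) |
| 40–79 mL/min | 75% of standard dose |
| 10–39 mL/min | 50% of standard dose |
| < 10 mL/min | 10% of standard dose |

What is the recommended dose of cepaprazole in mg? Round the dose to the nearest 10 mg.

CrCl = (140 − 53) × 102.5 / (72 × 2.8) = 8917.5 / 201.60 ≈ 44.2 mL/min
CrCl ≈ 44 mL/min → bracket 40–79 mL/min.
75% of 1200 mg = 900 mg

900 mg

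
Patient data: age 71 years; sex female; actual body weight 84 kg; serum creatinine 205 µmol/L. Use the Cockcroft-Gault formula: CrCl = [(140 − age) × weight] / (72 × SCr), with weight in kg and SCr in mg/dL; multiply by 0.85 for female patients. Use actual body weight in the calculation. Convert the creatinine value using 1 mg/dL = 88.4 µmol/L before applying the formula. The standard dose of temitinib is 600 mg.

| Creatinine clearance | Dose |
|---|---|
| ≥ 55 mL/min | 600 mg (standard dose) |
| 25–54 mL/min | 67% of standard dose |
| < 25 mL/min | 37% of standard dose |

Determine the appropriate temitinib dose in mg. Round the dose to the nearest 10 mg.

SCr = 205 / 88.4 = 2.319 mg/dL
CrCl = (140 − 71) × 84 / (72 × 2.319) × 0.85 = 5796.0 / 166.97 × 0.85 ≈ 29.5 mL/min
CrCl ≈ 30 mL/min → bracket 25–54 mL/min.
67% of 600 mg = 402 mg → 400 mg

400 mg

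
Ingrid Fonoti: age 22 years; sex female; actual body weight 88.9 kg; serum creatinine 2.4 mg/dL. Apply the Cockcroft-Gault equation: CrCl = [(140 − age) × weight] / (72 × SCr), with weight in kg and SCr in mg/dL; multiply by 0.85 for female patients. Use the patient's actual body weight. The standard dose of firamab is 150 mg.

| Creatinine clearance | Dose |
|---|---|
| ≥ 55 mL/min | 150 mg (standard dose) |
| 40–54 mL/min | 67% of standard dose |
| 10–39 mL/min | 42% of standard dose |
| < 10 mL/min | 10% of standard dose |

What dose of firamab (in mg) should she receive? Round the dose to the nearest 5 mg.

100 mg

CrCl = (140 − 22) × 88.9 / (72 × 2.4) × 0.85 = 10490.2 / 172.80 × 0.85 ≈ 51.6 mL/min
CrCl ≈ 52 mL/min → bracket 40–54 mL/min.
67% of 150 mg = 100.5 mg → 100 mg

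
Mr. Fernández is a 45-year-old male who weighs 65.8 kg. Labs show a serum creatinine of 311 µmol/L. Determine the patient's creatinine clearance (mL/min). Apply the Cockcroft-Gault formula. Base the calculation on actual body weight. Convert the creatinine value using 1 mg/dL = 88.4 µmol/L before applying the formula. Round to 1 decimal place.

24.7 mL/min

SCr = 311 / 88.4 = 3.518 mg/dL
CrCl = (140 − 45) × 65.8 / (72 × 3.518) = 6251.0 / 253.30 ≈ 24.7 mL/min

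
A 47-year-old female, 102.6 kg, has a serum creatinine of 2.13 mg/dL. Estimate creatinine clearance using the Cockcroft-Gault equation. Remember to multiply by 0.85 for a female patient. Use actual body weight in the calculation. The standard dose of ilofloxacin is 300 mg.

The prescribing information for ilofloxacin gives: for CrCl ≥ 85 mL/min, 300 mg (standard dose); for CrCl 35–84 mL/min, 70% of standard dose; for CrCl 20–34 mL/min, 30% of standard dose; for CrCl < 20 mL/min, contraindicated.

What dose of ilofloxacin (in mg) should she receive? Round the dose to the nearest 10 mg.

CrCl = (140 − 47) × 102.6 / (72 × 2.13) × 0.85 = 9541.8 / 153.36 × 0.85 ≈ 52.9 mL/min
CrCl ≈ 53 mL/min → bracket 35–84 mL/min.
70% of 300 mg = 210 mg

210 mg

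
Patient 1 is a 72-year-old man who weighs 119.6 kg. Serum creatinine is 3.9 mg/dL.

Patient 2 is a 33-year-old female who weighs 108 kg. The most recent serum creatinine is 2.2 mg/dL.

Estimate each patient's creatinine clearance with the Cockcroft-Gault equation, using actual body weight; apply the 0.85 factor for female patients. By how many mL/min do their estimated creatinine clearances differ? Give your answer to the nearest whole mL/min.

Patient 1: CrCl = (140 − 72) × 119.6 / (72 × 3.9) = 8132.8 / 280.80 ≈ 29.0 mL/min
Patient 2: CrCl = (140 − 33) × 108 / (72 × 2.2) × 0.85 = 11556.0 / 158.40 × 0.85 ≈ 62.0 mL/min
|29.0 − 62.0| = 33.0 mL/min

33 mL/min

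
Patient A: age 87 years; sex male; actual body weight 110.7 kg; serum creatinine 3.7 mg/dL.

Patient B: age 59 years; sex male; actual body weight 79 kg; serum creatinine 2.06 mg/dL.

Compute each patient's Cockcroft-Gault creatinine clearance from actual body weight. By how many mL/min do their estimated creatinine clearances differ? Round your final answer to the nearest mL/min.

21 mL/min

Patient A: CrCl = (140 − 87) × 110.7 / (72 × 3.7) = 5867.1 / 266.40 ≈ 22.0 mL/min
Patient B: CrCl = (140 − 59) × 79 / (72 × 2.06) = 6399.0 / 148.32 ≈ 43.1 mL/min
|22.0 − 43.1| = 21.1 mL/min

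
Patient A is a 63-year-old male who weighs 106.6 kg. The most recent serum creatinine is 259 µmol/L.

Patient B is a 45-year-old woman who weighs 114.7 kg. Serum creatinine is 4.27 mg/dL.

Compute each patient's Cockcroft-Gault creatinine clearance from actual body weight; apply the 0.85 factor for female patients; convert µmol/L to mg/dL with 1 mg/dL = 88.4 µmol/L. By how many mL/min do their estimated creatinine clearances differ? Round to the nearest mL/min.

9 mL/min

Patient A: SCr = 259 / 88.4 = 2.93 mg/dL
Patient A: CrCl = (140 − 63) × 106.6 / (72 × 2.93) = 8208.2 / 210.96 ≈ 38.9 mL/min
Patient B: CrCl = (140 − 45) × 114.7 / (72 × 4.27) × 0.85 = 10896.5 / 307.44 × 0.85 ≈ 30.1 mL/min
|38.9 − 30.1| = 8.8 mL/min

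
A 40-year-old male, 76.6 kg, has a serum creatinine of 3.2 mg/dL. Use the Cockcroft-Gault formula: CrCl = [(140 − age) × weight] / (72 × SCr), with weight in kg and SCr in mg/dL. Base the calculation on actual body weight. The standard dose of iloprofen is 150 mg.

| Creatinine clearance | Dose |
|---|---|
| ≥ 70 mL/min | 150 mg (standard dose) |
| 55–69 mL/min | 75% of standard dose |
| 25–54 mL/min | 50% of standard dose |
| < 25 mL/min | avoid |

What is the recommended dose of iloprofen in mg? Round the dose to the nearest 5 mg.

75 mg

CrCl = (140 − 40) × 76.6 / (72 × 3.2) = 7660.0 / 230.40 ≈ 33.2 mL/min
CrCl ≈ 33 mL/min → bracket 25–54 mL/min.
50% of 150 mg = 75 mg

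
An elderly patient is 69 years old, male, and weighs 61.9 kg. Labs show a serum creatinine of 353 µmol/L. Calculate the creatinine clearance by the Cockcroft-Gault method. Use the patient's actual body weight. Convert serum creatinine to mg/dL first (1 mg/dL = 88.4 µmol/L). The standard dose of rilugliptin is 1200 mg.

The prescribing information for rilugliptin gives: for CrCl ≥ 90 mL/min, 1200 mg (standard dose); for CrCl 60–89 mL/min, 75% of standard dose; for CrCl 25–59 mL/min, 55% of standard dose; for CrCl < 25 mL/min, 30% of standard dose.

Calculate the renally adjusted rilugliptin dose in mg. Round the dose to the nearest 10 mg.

SCr = 353 / 88.4 = 3.993 mg/dL
CrCl = (140 − 69) × 61.9 / (72 × 3.993) = 4394.9 / 287.50 ≈ 15.3 mL/min
CrCl ≈ 15 mL/min → bracket < 25 mL/min.
30% of 1200 mg = 360 mg

360 mg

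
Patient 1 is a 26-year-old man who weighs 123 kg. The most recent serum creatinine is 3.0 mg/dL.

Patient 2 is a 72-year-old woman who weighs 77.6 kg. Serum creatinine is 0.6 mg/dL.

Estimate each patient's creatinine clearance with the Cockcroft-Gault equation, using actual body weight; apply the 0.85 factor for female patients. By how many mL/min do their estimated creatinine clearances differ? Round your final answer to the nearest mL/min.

39 mL/min

Patient 1: CrCl = (140 − 26) × 123 / (72 × 3) = 14022.0 / 216.00 ≈ 64.9 mL/min
Patient 2: CrCl = (140 − 72) × 77.6 / (72 × 0.6) × 0.85 = 5276.8 / 43.20 × 0.85 ≈ 103.8 mL/min
|64.9 − 103.8| = 38.9 mL/min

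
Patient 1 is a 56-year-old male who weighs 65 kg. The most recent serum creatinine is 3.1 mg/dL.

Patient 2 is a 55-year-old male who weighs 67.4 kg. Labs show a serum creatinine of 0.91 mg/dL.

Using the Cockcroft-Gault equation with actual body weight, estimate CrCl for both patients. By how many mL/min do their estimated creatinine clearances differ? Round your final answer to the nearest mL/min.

63 mL/min

Patient 1: CrCl = (140 − 56) × 65 / (72 × 3.1) = 5460.0 / 223.20 ≈ 24.5 mL/min
Patient 2: CrCl = (140 − 55) × 67.4 / (72 × 0.91) = 5729.0 / 65.52 ≈ 87.4 mL/min
|24.5 − 87.4| = 62.9 mL/min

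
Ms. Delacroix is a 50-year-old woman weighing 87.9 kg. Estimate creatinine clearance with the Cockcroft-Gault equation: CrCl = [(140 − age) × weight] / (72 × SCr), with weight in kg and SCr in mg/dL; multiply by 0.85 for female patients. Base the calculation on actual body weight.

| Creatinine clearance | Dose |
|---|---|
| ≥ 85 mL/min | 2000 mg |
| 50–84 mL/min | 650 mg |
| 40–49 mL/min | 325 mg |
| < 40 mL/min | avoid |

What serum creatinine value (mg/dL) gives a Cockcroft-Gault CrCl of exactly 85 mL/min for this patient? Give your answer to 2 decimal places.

1.10 mg/dL

Standard dose requires CrCl ≥ 85 mL/min.
Set (140 − 50) × 87.9 × 0.85 / (72 × SCr) = 85
SCr = (140 − 50) × 87.9 × 0.85 / (72 × 85) = 1.099 mg/dL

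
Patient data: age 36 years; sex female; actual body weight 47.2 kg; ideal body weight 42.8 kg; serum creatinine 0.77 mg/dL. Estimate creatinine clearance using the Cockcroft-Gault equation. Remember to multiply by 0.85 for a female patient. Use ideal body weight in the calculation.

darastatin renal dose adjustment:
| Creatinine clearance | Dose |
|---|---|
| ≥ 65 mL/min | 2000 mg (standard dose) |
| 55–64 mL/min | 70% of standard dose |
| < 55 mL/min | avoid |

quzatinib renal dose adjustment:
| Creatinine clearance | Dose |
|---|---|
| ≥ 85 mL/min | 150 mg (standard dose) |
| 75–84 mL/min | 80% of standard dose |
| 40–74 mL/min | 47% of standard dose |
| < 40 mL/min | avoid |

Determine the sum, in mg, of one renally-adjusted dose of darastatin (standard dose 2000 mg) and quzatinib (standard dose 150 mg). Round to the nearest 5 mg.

CrCl = (140 − 36) × 42.8 / (72 × 0.77) × 0.85 = 4451.2 / 55.44 × 0.85 ≈ 68.2 mL/min
CrCl ≈ 68 mL/min.
darastatin: ≥ 65 mL/min → 100% of 2000 mg = 2000 mg.
quzatinib: 40–74 mL/min → 47% of 150 mg = 70.5 mg.
Total = 2000 + 70.5 = 2070.5 mg.

2070 mg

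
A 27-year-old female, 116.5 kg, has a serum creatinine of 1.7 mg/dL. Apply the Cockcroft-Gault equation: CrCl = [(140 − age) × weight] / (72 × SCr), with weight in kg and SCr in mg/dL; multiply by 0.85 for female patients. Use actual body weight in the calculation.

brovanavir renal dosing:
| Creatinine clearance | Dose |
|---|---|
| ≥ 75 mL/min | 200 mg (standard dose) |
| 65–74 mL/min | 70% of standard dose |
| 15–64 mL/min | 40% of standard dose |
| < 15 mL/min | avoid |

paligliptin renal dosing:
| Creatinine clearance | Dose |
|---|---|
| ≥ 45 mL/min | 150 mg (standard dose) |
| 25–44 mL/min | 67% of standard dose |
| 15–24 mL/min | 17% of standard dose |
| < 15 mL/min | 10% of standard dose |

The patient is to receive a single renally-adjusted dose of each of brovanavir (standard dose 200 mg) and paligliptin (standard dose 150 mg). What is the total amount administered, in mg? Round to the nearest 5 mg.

CrCl = (140 − 27) × 116.5 / (72 × 1.7) × 0.85 = 13164.5 / 122.40 × 0.85 ≈ 91.4 mL/min
CrCl ≈ 91 mL/min.
brovanavir: ≥ 75 mL/min → 100% of 200 mg = 200 mg.
paligliptin: ≥ 45 mL/min → 100% of 150 mg = 150 mg.
Total = 200 + 150 = 350 mg.

350 mg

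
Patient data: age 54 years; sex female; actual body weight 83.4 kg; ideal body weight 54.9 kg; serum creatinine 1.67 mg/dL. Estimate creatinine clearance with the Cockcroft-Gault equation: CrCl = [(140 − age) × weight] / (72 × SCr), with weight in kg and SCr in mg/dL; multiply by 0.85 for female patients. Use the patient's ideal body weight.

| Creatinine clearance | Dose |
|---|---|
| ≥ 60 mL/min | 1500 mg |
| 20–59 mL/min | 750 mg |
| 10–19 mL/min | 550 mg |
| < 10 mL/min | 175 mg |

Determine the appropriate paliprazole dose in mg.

CrCl = (140 − 54) × 54.9 / (72 × 1.67) × 0.85 = 4721.4 / 120.24 × 0.85 ≈ 33.4 mL/min
CrCl ≈ 33 mL/min → bracket 20–59 mL/min.
Dose for this bracket: 750 mg.

750 mg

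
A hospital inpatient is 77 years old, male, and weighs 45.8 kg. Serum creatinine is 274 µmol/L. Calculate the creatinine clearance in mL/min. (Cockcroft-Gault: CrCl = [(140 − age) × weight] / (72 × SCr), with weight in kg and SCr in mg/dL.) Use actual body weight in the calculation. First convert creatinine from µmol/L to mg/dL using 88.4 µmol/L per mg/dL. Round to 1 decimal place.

SCr = 274 / 88.4 = 3.1 mg/dL
CrCl = (140 − 77) × 45.8 / (72 × 3.1) = 2885.4 / 223.20 ≈ 12.9 mL/min

12.9 mL/min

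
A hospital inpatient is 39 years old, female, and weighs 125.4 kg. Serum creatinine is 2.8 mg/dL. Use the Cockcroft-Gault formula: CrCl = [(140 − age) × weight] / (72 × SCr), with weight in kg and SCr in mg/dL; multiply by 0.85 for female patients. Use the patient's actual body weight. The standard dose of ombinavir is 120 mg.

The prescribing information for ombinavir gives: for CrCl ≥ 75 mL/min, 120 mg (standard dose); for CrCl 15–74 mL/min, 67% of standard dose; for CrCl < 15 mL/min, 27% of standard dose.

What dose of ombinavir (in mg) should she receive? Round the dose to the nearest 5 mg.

80 mg

CrCl = (140 − 39) × 125.4 / (72 × 2.8) × 0.85 = 12665.4 / 201.60 × 0.85 ≈ 53.4 mL/min
CrCl ≈ 53 mL/min → bracket 15–74 mL/min.
67% of 120 mg = 80.4 mg → 80 mg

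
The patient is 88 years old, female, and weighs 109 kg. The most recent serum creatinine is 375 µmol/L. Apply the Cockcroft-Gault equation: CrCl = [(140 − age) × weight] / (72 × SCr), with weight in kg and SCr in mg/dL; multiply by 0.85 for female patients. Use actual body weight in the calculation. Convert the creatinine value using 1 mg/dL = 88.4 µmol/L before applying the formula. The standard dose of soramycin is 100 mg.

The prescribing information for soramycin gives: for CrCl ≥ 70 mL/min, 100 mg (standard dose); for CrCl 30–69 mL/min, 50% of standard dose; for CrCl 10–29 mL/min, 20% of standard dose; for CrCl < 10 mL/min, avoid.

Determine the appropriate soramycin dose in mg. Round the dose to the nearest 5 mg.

20 mg

SCr = 375 / 88.4 = 4.242 mg/dL
CrCl = (140 − 88) × 109 / (72 × 4.242) × 0.85 = 5668.0 / 305.42 × 0.85 ≈ 15.8 mL/min
CrCl ≈ 16 mL/min → bracket 10–29 mL/min.
20% of 100 mg = 20 mg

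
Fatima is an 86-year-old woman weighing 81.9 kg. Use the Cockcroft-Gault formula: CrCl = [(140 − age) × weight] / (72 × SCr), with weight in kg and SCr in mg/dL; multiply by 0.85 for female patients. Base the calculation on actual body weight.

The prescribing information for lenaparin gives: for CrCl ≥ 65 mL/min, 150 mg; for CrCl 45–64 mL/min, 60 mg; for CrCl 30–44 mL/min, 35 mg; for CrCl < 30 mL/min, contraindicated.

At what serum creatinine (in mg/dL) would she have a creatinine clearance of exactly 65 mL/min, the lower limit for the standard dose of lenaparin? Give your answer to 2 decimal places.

Standard dose requires CrCl ≥ 65 mL/min.
Set (140 − 86) × 81.9 × 0.85 / (72 × SCr) = 65
SCr = (140 − 86) × 81.9 × 0.85 / (72 × 65) = 0.803 mg/dL

0.80 mg/dL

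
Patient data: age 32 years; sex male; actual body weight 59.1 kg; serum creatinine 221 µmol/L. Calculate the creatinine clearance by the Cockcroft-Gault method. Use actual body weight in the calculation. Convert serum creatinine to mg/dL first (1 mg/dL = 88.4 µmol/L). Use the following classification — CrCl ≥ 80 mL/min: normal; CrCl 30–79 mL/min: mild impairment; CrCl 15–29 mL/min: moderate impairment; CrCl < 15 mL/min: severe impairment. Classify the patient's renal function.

mild impairment

SCr = 221 / 88.4 = 2.5 mg/dL
CrCl = (140 − 32) × 59.1 / (72 × 2.5) = 6382.8 / 180.00 ≈ 35.5 mL/min
35 mL/min falls in the 'mild impairment' range.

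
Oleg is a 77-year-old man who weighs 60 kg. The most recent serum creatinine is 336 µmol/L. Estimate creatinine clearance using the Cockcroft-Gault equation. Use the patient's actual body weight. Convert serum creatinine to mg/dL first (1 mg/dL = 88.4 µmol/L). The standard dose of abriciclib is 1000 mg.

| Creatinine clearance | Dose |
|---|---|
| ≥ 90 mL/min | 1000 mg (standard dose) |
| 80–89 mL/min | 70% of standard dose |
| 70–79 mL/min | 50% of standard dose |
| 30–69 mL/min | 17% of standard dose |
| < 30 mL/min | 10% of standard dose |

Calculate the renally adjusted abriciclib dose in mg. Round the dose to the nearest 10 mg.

100 mg

SCr = 336 / 88.4 = 3.801 mg/dL
CrCl = (140 − 77) × 60 / (72 × 3.801) = 3780.0 / 273.67 ≈ 13.8 mL/min
CrCl ≈ 14 mL/min → bracket < 30 mL/min.
10% of 1000 mg = 100 mg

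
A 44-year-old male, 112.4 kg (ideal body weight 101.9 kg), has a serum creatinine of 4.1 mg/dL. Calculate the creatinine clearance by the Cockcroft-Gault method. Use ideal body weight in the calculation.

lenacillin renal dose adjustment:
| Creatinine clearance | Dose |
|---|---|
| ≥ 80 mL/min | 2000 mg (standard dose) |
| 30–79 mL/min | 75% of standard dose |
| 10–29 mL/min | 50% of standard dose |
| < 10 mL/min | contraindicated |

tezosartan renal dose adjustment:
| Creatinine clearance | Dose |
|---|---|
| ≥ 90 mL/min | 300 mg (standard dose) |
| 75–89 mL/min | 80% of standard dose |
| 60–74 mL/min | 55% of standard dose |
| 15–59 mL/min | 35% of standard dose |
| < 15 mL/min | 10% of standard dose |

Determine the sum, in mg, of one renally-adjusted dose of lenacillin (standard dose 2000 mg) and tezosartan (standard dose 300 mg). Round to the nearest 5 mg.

CrCl = (140 − 44) × 101.9 / (72 × 4.1) = 9782.4 / 295.20 ≈ 33.1 mL/min
CrCl ≈ 33 mL/min.
lenacillin: 30–79 mL/min → 75% of 2000 mg = 1500 mg.
tezosartan: 15–59 mL/min → 35% of 300 mg = 105 mg.
Total = 1500 + 105 = 1605 mg.

1605 mg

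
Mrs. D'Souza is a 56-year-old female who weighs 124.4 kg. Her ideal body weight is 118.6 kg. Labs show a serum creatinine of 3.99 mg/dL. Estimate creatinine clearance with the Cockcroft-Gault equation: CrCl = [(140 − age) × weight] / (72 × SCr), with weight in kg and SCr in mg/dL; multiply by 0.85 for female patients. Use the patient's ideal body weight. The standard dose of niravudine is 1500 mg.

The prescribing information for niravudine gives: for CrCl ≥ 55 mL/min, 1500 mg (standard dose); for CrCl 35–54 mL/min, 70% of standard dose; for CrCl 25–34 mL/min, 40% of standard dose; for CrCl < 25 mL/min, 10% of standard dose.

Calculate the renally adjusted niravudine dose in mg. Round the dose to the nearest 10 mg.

600 mg

CrCl = (140 − 56) × 118.6 / (72 × 3.99) × 0.85 = 9962.4 / 287.28 × 0.85 ≈ 29.5 mL/min
CrCl ≈ 29 mL/min → bracket 25–34 mL/min.
40% of 1500 mg = 600 mg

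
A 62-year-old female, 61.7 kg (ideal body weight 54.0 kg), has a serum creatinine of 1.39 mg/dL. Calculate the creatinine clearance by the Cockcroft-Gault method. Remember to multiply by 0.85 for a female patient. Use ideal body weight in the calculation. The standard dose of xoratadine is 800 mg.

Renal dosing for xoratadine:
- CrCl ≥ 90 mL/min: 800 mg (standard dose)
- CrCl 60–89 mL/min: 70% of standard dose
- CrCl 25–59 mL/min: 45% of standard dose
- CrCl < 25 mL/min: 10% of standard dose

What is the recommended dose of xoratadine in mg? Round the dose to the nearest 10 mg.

360 mg

CrCl = (140 − 62) × 54 / (72 × 1.39) × 0.85 = 4212.0 / 100.08 × 0.85 ≈ 35.8 mL/min
CrCl ≈ 36 mL/min → bracket 25–59 mL/min.
45% of 800 mg = 360 mg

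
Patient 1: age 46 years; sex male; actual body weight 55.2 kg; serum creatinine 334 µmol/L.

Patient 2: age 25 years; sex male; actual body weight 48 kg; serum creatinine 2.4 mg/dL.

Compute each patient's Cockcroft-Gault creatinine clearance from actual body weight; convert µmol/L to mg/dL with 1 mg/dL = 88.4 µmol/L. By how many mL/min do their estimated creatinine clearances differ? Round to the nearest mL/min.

Patient 1: SCr = 334 / 88.4 = 3.778 mg/dL
Patient 1: CrCl = (140 − 46) × 55.2 / (72 × 3.778) = 5188.8 / 272.02 ≈ 19.1 mL/min
Patient 2: CrCl = (140 − 25) × 48 / (72 × 2.4) = 5520.0 / 172.80 ≈ 31.9 mL/min
|19.1 − 31.9| = 12.8 mL/min

13 mL/min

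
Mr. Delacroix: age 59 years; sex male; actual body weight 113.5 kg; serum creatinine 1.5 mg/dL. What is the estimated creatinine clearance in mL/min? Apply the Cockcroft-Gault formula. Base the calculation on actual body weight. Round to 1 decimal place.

CrCl = (140 − 59) × 113.5 / (72 × 1.5) = 9193.5 / 108.00 ≈ 85.1 mL/min

85.1 mL/min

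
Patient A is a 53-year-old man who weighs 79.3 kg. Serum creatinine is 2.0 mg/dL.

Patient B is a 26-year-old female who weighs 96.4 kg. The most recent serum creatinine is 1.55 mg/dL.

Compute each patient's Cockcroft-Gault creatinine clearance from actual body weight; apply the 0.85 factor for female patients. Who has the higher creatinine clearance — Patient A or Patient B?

Patient B

Patient A: CrCl = (140 − 53) × 79.3 / (72 × 2) = 6899.1 / 144.00 ≈ 47.9 mL/min
Patient B: CrCl = (140 − 26) × 96.4 / (72 × 1.55) × 0.85 = 10989.6 / 111.60 × 0.85 ≈ 83.7 mL/min
47.9 vs 83.7 mL/min → Patient B is higher.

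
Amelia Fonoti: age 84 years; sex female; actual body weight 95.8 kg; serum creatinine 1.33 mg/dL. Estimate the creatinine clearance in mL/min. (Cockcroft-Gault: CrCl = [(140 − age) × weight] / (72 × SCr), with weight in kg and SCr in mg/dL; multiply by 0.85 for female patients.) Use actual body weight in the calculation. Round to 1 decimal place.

47.6 mL/min

CrCl = (140 − 84) × 95.8 / (72 × 1.33) × 0.85 = 5364.8 / 95.76 × 0.85 ≈ 47.6 mL/min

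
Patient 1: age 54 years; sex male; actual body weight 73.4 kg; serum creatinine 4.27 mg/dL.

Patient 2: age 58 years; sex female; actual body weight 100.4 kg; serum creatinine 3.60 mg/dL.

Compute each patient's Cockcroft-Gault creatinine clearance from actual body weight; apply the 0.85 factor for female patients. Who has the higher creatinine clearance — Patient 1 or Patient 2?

Patient 1: CrCl = (140 − 54) × 73.4 / (72 × 4.27) = 6312.4 / 307.44 ≈ 20.5 mL/min
Patient 2: CrCl = (140 − 58) × 100.4 / (72 × 3.6) × 0.85 = 8232.8 / 259.20 × 0.85 ≈ 27.0 mL/min
20.5 vs 27.0 mL/min → Patient 2 is higher.

Patient 2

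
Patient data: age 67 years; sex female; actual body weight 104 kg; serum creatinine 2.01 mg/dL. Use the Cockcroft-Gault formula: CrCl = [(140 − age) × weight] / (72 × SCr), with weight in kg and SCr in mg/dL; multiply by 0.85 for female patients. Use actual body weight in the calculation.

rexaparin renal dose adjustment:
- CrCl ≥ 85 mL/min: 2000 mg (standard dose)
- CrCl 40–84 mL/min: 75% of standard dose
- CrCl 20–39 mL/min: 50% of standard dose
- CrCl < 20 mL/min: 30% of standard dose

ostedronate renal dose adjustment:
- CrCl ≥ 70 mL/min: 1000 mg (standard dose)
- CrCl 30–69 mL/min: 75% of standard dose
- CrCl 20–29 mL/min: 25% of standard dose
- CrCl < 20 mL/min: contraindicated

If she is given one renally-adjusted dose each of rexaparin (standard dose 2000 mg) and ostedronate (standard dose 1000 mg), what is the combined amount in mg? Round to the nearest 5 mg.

CrCl = (140 − 67) × 104 / (72 × 2.01) × 0.85 = 7592.0 / 144.72 × 0.85 ≈ 44.6 mL/min
CrCl ≈ 45 mL/min.
rexaparin: 40–84 mL/min → 75% of 2000 mg = 1500 mg.
ostedronate: 30–69 mL/min → 75% of 1000 mg = 750 mg.
Total = 1500 + 750 = 2250 mg.

2250 mg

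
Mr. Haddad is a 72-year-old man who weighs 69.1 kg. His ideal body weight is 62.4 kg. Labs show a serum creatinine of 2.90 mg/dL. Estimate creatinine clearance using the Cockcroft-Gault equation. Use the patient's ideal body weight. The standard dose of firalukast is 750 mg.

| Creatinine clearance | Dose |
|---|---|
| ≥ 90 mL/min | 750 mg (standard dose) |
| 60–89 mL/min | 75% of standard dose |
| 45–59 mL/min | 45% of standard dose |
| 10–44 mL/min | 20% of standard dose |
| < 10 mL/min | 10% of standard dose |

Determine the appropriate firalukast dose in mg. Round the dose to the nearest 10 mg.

CrCl = (140 − 72) × 62.4 / (72 × 2.9) = 4243.2 / 208.80 ≈ 20.3 mL/min
CrCl ≈ 20 mL/min → bracket 10–44 mL/min.
20% of 750 mg = 150 mg

150 mg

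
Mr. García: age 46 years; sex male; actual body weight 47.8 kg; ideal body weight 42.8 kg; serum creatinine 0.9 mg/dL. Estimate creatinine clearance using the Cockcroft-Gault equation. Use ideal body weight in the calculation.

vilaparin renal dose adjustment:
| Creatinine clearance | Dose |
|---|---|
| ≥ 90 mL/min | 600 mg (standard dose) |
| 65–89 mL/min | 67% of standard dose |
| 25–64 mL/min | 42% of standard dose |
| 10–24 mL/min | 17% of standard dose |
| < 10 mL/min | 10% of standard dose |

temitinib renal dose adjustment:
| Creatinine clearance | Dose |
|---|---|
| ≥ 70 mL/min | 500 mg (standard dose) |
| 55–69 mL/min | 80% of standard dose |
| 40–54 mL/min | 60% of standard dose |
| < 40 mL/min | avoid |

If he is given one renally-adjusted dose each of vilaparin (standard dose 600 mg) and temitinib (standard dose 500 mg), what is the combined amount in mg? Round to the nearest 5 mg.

CrCl = (140 − 46) × 42.8 / (72 × 0.9) = 4023.2 / 64.80 ≈ 62.1 mL/min
CrCl ≈ 62 mL/min.
vilaparin: 25–64 mL/min → 42% of 600 mg = 252 mg.
temitinib: 55–69 mL/min → 80% of 500 mg = 400 mg.
Total = 252 + 400 = 652 mg.

650 mg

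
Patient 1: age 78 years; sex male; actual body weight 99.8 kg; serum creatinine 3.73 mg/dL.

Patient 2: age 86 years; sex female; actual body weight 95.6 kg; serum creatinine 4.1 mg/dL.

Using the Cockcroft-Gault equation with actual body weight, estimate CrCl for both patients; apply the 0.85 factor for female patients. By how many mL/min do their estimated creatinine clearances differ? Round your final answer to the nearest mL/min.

Patient 1: CrCl = (140 − 78) × 99.8 / (72 × 3.73) = 6187.6 / 268.56 ≈ 23.0 mL/min
Patient 2: CrCl = (140 − 86) × 95.6 / (72 × 4.1) × 0.85 = 5162.4 / 295.20 × 0.85 ≈ 14.9 mL/min
|23.0 − 14.9| = 8.1 mL/min

8 mL/min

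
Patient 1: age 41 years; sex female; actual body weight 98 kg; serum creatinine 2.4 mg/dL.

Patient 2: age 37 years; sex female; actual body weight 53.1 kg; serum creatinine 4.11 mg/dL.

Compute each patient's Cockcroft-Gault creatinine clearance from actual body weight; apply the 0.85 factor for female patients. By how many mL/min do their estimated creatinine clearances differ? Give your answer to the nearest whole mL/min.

32 mL/min

Patient 1: CrCl = (140 − 41) × 98 / (72 × 2.4) × 0.85 = 9702.0 / 172.80 × 0.85 ≈ 47.7 mL/min
Patient 2: CrCl = (140 − 37) × 53.1 / (72 × 4.11) × 0.85 = 5469.3 / 295.92 × 0.85 ≈ 15.7 mL/min
|47.7 − 15.7| = 32.0 mL/min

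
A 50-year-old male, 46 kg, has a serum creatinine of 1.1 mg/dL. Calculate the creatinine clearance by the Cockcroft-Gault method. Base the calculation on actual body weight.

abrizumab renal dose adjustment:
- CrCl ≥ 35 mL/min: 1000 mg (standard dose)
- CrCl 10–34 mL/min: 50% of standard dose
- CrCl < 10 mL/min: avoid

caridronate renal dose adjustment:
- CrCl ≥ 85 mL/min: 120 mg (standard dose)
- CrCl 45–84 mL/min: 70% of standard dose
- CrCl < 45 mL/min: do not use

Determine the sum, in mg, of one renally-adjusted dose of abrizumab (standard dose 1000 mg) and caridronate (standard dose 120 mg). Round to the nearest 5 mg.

1085 mg

CrCl = (140 − 50) × 46 / (72 × 1.1) = 4140.0 / 79.20 ≈ 52.3 mL/min
CrCl ≈ 52 mL/min.
abrizumab: ≥ 35 mL/min → 100% of 1000 mg = 1000 mg.
caridronate: 45–84 mL/min → 70% of 120 mg = 84 mg.
Total = 1000 + 84 = 1084 mg.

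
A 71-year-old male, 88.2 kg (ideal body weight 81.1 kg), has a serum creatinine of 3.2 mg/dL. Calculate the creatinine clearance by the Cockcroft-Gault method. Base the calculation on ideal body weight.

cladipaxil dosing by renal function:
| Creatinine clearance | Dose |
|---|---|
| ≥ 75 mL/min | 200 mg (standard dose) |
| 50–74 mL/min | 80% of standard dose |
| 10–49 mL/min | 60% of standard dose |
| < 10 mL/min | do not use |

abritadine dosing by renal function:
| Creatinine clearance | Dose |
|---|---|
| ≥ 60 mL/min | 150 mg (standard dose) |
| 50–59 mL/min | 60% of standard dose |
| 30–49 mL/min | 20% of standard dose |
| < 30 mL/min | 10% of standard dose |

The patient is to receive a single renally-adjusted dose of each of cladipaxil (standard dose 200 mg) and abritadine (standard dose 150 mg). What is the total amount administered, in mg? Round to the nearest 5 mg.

135 mg

CrCl = (140 − 71) × 81.1 / (72 × 3.2) = 5595.9 / 230.40 ≈ 24.3 mL/min
CrCl ≈ 24 mL/min.
cladipaxil: 10–49 mL/min → 60% of 200 mg = 120 mg.
abritadine: < 30 mL/min → 10% of 150 mg = 15 mg.
Total = 120 + 15 = 135 mg.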